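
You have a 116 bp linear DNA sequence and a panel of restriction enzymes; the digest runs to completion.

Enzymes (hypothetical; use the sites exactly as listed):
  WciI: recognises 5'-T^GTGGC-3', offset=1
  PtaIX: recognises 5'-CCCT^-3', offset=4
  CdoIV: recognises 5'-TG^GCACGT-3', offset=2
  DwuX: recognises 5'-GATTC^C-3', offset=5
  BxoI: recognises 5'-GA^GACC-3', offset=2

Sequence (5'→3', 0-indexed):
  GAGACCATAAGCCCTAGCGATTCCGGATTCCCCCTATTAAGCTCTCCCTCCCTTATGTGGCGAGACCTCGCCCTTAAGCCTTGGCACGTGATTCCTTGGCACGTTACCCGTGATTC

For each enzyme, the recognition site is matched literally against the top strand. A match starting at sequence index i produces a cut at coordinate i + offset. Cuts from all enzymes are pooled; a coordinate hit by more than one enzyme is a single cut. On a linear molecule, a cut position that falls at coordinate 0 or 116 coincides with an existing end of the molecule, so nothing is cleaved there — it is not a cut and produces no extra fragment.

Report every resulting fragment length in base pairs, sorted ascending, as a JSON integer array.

Per-enzyme occurrences:
  WciI TGTGGC/1: at [55] ⇒ [56]
  PtaIX CCCT/4: at [11, 31, 45, 49, 70] ⇒ [15, 35, 49, 53, 74]
  CdoIV TGGCACGT/2: at [81, 96] ⇒ [83, 98]
  DwuX GATTCC/5: at [18, 25, 89] ⇒ [23, 30, 94]
  BxoI GAGACC/2: at [0, 61] ⇒ [2, 63]

All cut coordinates (distinct, sorted): [2, 15, 23, 30, 35, 49, 53, 56, 63, 74, 83, 94, 98]

Fragment lengths:
  [0,2): 2 bp
  [2,15): 13 bp
  [15,23): 8 bp
  [23,30): 7 bp
  [30,35): 5 bp
  [35,49): 14 bp
  [49,53): 4 bp
  [53,56): 3 bp
  [56,63): 7 bp
  [63,74): 11 bp
  [74,83): 9 bp
  [83,94): 11 bp
  [94,98): 4 bp
  [98,116): 18 bp

[2,3,4,4,5,7,7,8,9,11,11,13,14,18]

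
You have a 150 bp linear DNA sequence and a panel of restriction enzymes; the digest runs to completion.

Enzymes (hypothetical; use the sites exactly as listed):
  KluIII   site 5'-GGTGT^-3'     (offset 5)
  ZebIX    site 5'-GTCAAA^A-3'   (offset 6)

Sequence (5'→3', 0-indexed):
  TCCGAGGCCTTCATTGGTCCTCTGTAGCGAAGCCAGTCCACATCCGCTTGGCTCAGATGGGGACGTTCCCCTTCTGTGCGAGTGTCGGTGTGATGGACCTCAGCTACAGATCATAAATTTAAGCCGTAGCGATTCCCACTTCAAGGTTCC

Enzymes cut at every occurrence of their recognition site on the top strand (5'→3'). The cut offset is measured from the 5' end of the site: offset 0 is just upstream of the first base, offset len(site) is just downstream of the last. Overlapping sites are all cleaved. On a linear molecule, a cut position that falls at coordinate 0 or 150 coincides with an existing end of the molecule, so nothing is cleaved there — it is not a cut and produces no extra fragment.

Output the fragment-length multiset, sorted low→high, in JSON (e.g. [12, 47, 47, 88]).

[59,91]

Scan for sites:
  KluIII (GGTGT, off=5): starts [86] → cuts [91]
  ZebIX (GTCAAAA, off=6): no sites

All cut coordinates (distinct, sorted): [91]

Fragment lengths:
  [0,91): 91 bp
  [91,150): 59 bp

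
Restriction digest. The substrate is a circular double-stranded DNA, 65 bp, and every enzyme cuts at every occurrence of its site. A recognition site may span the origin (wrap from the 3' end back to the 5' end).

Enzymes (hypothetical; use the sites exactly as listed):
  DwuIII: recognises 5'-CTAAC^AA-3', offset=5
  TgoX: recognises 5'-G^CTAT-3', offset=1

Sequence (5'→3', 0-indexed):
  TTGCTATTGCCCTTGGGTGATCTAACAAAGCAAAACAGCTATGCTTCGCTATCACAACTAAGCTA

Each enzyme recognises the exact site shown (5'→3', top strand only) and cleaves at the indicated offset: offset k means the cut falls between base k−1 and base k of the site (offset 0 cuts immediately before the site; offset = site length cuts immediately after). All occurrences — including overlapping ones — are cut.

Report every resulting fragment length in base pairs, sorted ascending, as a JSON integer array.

Per-enzyme occurrences:
  DwuIII (CTAACAA, off=5): starts [21] → cuts [26]
  TgoX (GCTAT, off=1): starts [2, 37, 47, 61] → cuts [3, 38, 48, 62]

All cut coordinates (distinct, sorted): [3, 26, 38, 48, 62]

Fragment lengths:
  3→26: 23 bp
  26→38: 12 bp
  38→48: 10 bp
  48→62: 14 bp
  62→3 (wrap): 65-62+3 = 6 bp

[6,10,12,14,23]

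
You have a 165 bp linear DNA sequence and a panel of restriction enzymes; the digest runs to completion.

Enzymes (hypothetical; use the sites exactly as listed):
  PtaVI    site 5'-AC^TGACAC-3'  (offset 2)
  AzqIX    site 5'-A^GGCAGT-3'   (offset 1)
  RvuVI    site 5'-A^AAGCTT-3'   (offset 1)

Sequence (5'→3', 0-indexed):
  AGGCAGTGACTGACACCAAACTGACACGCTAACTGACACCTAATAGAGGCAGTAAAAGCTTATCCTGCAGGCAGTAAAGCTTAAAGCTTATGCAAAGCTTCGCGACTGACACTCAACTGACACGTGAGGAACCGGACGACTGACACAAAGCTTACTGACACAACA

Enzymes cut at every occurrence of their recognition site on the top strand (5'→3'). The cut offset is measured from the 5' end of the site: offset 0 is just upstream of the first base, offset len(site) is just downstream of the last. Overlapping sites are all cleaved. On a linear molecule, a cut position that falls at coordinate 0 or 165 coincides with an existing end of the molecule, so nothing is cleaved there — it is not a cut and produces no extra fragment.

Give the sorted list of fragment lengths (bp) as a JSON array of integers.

Site scan:
  PtaVI ACTGACAC/2: at [8, 19, 31, 104, 115, 138, 153] ⇒ [10, 21, 33, 106, 117, 140, 155]
  AzqIX AGGCAGT/1: at [0, 46, 68] ⇒ [1, 47, 69]
  RvuVI AAAGCTT/1: at [54, 75, 82, 93, 146] ⇒ [55, 76, 83, 94, 147]

All cut coordinates (distinct, sorted): [1, 10, 21, 33, 47, 55, 69, 76, 83, 94, 106, 117, 140, 147, 155]

Fragment lengths:
  [0,1): 1 bp
  [1,10): 9 bp
  [10,21): 11 bp
  [21,33): 12 bp
  [33,47): 14 bp
  [47,55): 8 bp
  [55,69): 14 bp
  [69,76): 7 bp
  [76,83): 7 bp
  [83,94): 11 bp
  [94,106): 12 bp
  [106,117): 11 bp
  [117,140): 23 bp
  [140,147): 7 bp
  [147,155): 8 bp
  [155,165): 10 bp

[1,7,7,7,8,8,9,10,11,11,11,12,12,14,14,23]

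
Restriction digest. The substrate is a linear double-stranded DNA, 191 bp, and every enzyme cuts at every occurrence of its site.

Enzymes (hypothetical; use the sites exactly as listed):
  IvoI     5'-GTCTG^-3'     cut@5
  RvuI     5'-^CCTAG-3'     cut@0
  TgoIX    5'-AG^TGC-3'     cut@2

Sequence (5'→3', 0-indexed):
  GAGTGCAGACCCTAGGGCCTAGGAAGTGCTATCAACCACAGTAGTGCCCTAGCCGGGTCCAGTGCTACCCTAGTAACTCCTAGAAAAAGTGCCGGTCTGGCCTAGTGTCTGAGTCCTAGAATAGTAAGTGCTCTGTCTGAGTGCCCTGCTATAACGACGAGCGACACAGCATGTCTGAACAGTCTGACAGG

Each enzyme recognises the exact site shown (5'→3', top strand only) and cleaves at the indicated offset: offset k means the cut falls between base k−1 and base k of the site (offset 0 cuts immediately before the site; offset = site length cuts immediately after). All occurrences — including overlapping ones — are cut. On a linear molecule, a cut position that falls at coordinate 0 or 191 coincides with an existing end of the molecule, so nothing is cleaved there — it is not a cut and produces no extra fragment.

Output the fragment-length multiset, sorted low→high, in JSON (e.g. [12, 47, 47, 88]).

Per-enzyme occurrences:
  IvoI (GTCTG, off=5): starts [94, 106, 134, 172, 181] → cuts [99, 111, 139, 177, 186]
  RvuI (CCTAG, off=0): starts [10, 17, 47, 68, 78, 100, 114] → cuts [10, 17, 47, 68, 78, 100, 114]
  TgoIX (AGTGC, off=2): starts [1, 24, 42, 60, 87, 126, 139] → cuts [3, 26, 44, 62, 89, 128, 141]

All cut coordinates (distinct, sorted): [3, 10, 17, 26, 44, 47, 62, 68, 78, 89, 99, 100, 111, 114, 128, 139, 141, 177, 186]

Fragment lengths:
  [0,3): 3 bp
  [3,10): 7 bp
  [10,17): 7 bp
  [17,26): 9 bp
  [26,44): 18 bp
  [44,47): 3 bp
  [47,62): 15 bp
  [62,68): 6 bp
  [68,78): 10 bp
  [78,89): 11 bp
  [89,99): 10 bp
  [99,100): 1 bp
  [100,111): 11 bp
  [111,114): 3 bp
  [114,128): 14 bp
  [128,139): 11 bp
  [139,141): 2 bp
  [141,177): 36 bp
  [177,186): 9 bp
  [186,191): 5 bp

[1,2,3,3,3,5,6,7,7,9,9,10,10,11,11,11,14,15,18,36]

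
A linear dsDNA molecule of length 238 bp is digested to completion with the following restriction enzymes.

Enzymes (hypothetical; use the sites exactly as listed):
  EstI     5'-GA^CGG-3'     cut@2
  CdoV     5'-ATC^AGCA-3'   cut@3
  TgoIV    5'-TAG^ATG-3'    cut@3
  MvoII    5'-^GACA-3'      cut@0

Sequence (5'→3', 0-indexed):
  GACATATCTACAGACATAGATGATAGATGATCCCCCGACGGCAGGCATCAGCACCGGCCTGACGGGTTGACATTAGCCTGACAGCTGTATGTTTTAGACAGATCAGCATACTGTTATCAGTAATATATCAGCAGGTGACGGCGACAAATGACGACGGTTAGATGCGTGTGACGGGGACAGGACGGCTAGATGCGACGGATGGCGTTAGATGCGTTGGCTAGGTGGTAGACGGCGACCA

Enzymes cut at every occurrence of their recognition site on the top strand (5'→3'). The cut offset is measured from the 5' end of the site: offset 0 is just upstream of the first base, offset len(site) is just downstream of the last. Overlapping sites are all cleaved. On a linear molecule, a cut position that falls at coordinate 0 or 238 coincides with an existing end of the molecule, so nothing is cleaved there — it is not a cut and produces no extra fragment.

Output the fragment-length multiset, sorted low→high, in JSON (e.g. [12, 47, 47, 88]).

[4,4,6,6,7,7,7,7,7,8,9,9,10,11,11,12,12,12,13,13,17,21,25]

Per-enzyme occurrences:
  EstI (GACGG, off=2): starts [36, 60, 136, 152, 169, 180, 193, 227] → cuts [38, 62, 138, 154, 171, 182, 195, 229]
  CdoV (ATCAGCA, off=3): starts [46, 101, 126] → cuts [49, 104, 129]
  TgoIV (TAGATG, off=3): starts [16, 23, 158, 186, 205] → cuts [19, 26, 161, 189, 208]
  MvoII (GACA, off=0): starts [0, 12, 68, 79, 96, 142, 175] → cuts [12, 68, 79, 96, 142, 175] (position 0 is a terminus of the linear molecule — no cut)

All cut coordinates (distinct, sorted): [12, 19, 26, 38, 49, 62, 68, 79, 96, 104, 129, 138, 142, 154, 161, 171, 175, 182, 189, 195, 208, 229]

Fragment lengths:
  [0,12): 12 bp
  [12,19): 7 bp
  [19,26): 7 bp
  [26,38): 12 bp
  [38,49): 11 bp
  [49,62): 13 bp
  [62,68): 6 bp
  [68,79): 11 bp
  [79,96): 17 bp
  [96,104): 8 bp
  [104,129): 25 bp
  [129,138): 9 bp
  [138,142): 4 bp
  [142,154): 12 bp
  [154,161): 7 bp
  [161,171): 10 bp
  [171,175): 4 bp
  [175,182): 7 bp
  [182,189): 7 bp
  [189,195): 6 bp
  [195,208): 13 bp
  [208,229): 21 bp
  [229,238): 9 bp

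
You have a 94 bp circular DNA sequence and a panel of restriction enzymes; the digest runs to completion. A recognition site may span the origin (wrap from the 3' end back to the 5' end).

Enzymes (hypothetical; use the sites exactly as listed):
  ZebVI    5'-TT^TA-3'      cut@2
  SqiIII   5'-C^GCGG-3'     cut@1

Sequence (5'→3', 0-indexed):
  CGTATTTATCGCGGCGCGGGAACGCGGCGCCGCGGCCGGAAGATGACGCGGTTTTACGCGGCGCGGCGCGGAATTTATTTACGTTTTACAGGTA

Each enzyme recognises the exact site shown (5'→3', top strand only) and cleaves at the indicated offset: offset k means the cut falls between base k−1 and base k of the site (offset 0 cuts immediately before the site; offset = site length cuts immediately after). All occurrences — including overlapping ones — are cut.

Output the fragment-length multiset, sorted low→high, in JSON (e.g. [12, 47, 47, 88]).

[3,4,4,5,5,5,7,7,8,8,8,14,16]

Per-enzyme occurrences:
  ZebVI TTTA/2: at [4, 52, 73, 77, 84] ⇒ [6, 54, 75, 79, 86]
  SqiIII CGCGG/1: at [9, 14, 22, 30, 46, 56, 61, 66] ⇒ [10, 15, 23, 31, 47, 57, 62, 67]

All cut coordinates (distinct, sorted): [6, 10, 15, 23, 31, 47, 54, 57, 62, 67, 75, 79, 86]

Fragments:
  6→10: 4 bp
  10→15: 5 bp
  15→23: 8 bp
  23→31: 8 bp
  31→47: 16 bp
  47→54: 7 bp
  54→57: 3 bp
  57→62: 5 bp
  62→67: 5 bp
  67→75: 8 bp
  75→79: 4 bp
  79→86: 7 bp
  86→6 (wrap): 94-86+6 = 14 bp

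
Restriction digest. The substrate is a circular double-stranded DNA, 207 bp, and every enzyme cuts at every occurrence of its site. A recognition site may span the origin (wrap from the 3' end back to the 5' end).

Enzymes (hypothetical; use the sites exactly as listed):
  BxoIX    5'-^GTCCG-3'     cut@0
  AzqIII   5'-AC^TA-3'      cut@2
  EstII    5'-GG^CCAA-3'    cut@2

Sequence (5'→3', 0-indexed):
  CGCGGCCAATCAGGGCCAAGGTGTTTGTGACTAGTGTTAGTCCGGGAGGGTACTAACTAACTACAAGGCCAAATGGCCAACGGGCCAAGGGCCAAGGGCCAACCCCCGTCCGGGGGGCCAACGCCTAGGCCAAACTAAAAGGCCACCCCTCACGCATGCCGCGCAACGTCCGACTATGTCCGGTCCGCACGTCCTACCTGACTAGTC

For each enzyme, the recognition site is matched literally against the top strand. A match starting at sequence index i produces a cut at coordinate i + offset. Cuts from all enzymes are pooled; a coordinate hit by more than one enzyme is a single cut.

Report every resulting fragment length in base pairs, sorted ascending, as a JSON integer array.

Per-enzyme occurrences:
  BxoIX GTCCG/0: at [39, 107, 167, 177, 182, 204] ⇒ [39, 107, 167, 177, 182, 204]
  AzqIII ACTA/2: at [29, 51, 55, 59, 133, 172, 200] ⇒ [31, 53, 57, 61, 135, 174, 202]
  EstII GGCCAA/2: at [3, 13, 66, 74, 82, 89, 96, 115, 127] ⇒ [5, 15, 68, 76, 84, 91, 98, 117, 129]

All cut coordinates (distinct, sorted): [5, 15, 31, 39, 53, 57, 61, 68, 76, 84, 91, 98, 107, 117, 129, 135, 167, 174, 177, 182, 202, 204]

Fragment lengths:
  5→15: 10 bp
  15→31: 16 bp
  31→39: 8 bp
  39→53: 14 bp
  53→57: 4 bp
  57→61: 4 bp
  61→68: 7 bp
  68→76: 8 bp
  76→84: 8 bp
  84→91: 7 bp
  91→98: 7 bp
  98→107: 9 bp
  107→117: 10 bp
  117→129: 12 bp
  129→135: 6 bp
  135→167: 32 bp
  167→174: 7 bp
  174→177: 3 bp
  177→182: 5 bp
  182→202: 20 bp
  202→204: 2 bp
  204→5 (wrap): 207-204+5 = 8 bp

[2,3,4,4,5,6,7,7,7,7,8,8,8,8,9,10,10,12,14,16,20,32]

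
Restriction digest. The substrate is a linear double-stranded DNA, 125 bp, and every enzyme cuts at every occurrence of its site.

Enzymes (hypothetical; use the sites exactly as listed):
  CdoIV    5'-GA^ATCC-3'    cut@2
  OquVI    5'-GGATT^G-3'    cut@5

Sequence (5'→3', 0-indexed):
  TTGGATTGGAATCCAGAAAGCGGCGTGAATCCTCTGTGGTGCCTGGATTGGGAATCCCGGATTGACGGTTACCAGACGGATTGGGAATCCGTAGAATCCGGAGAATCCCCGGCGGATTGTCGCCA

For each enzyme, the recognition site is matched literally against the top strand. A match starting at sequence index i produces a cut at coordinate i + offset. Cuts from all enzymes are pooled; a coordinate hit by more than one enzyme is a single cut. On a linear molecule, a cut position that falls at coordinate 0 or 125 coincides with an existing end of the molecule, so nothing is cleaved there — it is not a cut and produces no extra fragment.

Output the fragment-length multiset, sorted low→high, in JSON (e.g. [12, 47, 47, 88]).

Per-enzyme occurrences:
  CdoIV (GAATCC, off=2): starts [8, 26, 51, 84, 93, 102] → cuts [10, 28, 53, 86, 95, 104]
  OquVI (GGATTG, off=5): starts [2, 44, 58, 77, 113] → cuts [7, 49, 63, 82, 118]

Pooled cuts: [7, 10, 28, 49, 53, 63, 82, 86, 95, 104, 118]

Fragment lengths:
  [0,7): 7 bp
  [7,10): 3 bp
  [10,28): 18 bp
  [28,49): 21 bp
  [49,53): 4 bp
  [53,63): 10 bp
  [63,82): 19 bp
  [82,86): 4 bp
  [86,95): 9 bp
  [95,104): 9 bp
  [104,118): 14 bp
  [118,125): 7 bp

[3,4,4,7,7,9,9,10,14,18,19,21]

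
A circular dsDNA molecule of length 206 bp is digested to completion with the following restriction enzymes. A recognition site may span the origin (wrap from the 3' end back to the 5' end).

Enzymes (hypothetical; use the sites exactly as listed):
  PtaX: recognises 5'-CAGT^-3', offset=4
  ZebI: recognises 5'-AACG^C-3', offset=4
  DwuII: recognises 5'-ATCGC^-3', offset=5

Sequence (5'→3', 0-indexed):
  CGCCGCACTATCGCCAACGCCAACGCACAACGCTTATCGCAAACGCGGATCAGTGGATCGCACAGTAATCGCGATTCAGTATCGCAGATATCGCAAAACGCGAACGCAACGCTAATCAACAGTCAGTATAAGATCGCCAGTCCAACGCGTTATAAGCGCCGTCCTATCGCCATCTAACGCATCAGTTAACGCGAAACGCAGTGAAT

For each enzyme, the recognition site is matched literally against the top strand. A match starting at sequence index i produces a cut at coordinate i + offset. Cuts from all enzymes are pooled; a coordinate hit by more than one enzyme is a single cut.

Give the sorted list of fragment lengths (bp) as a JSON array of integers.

[4,4,4,5,5,5,5,5,5,6,6,6,6,6,7,7,7,7,7,8,8,9,9,9,10,11,12,23]

Per-enzyme occurrences:
  PtaX CAGT/4: at [50, 62, 76, 119, 123, 137, 182, 198] ⇒ [54, 66, 80, 123, 127, 141, 186, 202]
  ZebI AACGC/4: at [15, 21, 28, 41, 96, 102, 107, 143, 175, 187, 194] ⇒ [19, 25, 32, 45, 100, 106, 111, 147, 179, 191, 198]
  DwuII ATCGC/5: at [9, 35, 56, 67, 80, 89, 132, 165, 204] ⇒ [3, 14, 40, 61, 72, 85, 94, 137, 170]

Pooled cuts: [3, 14, 19, 25, 32, 40, 45, 54, 61, 66, 72, 80, 85, 94, 100, 106, 111, 123, 127, 137, 141, 147, 170, 179, 186, 191, 198, 202]

Fragment lengths:
  3→14: 11 bp
  14→19: 5 bp
  19→25: 6 bp
  25→32: 7 bp
  32→40: 8 bp
  40→45: 5 bp
  45→54: 9 bp
  54→61: 7 bp
  61→66: 5 bp
  66→72: 6 bp
  72→80: 8 bp
  80→85: 5 bp
  85→94: 9 bp
  94→100: 6 bp
  100→106: 6 bp
  106→111: 5 bp
  111→123: 12 bp
  123→127: 4 bp
  127→137: 10 bp
  137→141: 4 bp
  141→147: 6 bp
  147→170: 23 bp
  170→179: 9 bp
  179→186: 7 bp
  186→191: 5 bp
  191→198: 7 bp
  198→202: 4 bp
  202→3 (wrap): 206-202+3 = 7 bp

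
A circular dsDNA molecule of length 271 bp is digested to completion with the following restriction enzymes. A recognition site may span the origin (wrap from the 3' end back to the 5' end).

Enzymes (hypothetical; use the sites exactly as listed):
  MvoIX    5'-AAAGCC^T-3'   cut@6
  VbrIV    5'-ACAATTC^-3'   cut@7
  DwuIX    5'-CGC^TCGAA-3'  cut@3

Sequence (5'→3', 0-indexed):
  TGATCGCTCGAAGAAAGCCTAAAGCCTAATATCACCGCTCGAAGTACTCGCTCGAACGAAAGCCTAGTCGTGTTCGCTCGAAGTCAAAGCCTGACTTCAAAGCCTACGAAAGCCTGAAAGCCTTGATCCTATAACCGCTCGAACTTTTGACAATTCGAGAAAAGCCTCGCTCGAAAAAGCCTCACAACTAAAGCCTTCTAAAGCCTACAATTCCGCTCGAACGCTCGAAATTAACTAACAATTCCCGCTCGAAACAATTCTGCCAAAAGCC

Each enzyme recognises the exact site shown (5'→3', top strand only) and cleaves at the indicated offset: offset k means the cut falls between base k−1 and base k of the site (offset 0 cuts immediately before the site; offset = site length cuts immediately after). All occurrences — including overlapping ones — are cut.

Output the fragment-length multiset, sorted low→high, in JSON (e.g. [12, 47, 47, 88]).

Scan for sites:
  MvoIX (AAAGCCT, off=6): starts [13, 20, 58, 85, 98, 108, 116, 160, 175, 189, 199, 265] → cuts [0, 19, 26, 64, 91, 104, 114, 122, 166, 181, 195, 205]
  VbrIV (ACAATTC, off=7): starts [149, 206, 237, 253] → cuts [156, 213, 244, 260]
  DwuIX (CGCTCGAA, off=3): starts [4, 35, 48, 74, 135, 167, 213, 221, 245] → cuts [7, 38, 51, 77, 138, 170, 216, 224, 248]

All cut coordinates (distinct, sorted): [0, 7, 19, 26, 38, 51, 64, 77, 91, 104, 114, 122, 138, 156, 166, 170, 181, 195, 205, 213, 216, 224, 244, 248, 260]

Fragments:
  0→7: 7 bp
  7→19: 12 bp
  19→26: 7 bp
  26→38: 12 bp
  38→51: 13 bp
  51→64: 13 bp
  64→77: 13 bp
  77→91: 14 bp
  91→104: 13 bp
  104→114: 10 bp
  114→122: 8 bp
  122→138: 16 bp
  138→156: 18 bp
  156→166: 10 bp
  166→170: 4 bp
  170→181: 11 bp
  181→195: 14 bp
  195→205: 10 bp
  205→213: 8 bp
  213→216: 3 bp
  216→224: 8 bp
  224→244: 20 bp
  244→248: 4 bp
  248→260: 12 bp
  260→0 (wrap): 271-260+0 = 11 bp

[3,4,4,7,7,8,8,8,10,10,10,11,11,12,12,12,13,13,13,13,14,14,16,18,20]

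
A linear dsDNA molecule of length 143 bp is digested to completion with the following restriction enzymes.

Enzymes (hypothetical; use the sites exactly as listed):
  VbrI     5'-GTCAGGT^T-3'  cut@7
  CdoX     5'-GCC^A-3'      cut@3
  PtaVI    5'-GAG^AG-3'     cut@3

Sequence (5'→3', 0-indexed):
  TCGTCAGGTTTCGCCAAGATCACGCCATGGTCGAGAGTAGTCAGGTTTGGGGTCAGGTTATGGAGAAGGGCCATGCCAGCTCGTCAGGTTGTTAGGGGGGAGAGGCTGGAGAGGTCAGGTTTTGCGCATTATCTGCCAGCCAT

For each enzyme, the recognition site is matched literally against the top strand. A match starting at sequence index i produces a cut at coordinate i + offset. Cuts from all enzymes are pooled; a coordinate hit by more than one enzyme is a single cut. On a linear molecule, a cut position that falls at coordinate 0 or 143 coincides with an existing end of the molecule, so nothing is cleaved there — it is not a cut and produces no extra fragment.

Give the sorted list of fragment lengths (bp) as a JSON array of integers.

Per-enzyme occurrences:
  VbrI (GTCAGGTT, off=7): starts [2, 39, 51, 82, 113] → cuts [9, 46, 58, 89, 120]
  CdoX (GCCA, off=3): starts [12, 23, 69, 74, 134, 138] → cuts [15, 26, 72, 77, 137, 141]
  PtaVI (GAGAG, off=3): starts [32, 99, 108] → cuts [35, 102, 111]

All cut coordinates (distinct, sorted): [9, 15, 26, 35, 46, 58, 72, 77, 89, 102, 111, 120, 137, 141]

Fragment lengths:
  [0,9): 9 bp
  [9,15): 6 bp
  [15,26): 11 bp
  [26,35): 9 bp
  [35,46): 11 bp
  [46,58): 12 bp
  [58,72): 14 bp
  [72,77): 5 bp
  [77,89): 12 bp
  [89,102): 13 bp
  [102,111): 9 bp
  [111,120): 9 bp
  [120,137): 17 bp
  [137,141): 4 bp
  [141,143): 2 bp

[2,4,5,6,9,9,9,9,11,11,12,12,13,14,17]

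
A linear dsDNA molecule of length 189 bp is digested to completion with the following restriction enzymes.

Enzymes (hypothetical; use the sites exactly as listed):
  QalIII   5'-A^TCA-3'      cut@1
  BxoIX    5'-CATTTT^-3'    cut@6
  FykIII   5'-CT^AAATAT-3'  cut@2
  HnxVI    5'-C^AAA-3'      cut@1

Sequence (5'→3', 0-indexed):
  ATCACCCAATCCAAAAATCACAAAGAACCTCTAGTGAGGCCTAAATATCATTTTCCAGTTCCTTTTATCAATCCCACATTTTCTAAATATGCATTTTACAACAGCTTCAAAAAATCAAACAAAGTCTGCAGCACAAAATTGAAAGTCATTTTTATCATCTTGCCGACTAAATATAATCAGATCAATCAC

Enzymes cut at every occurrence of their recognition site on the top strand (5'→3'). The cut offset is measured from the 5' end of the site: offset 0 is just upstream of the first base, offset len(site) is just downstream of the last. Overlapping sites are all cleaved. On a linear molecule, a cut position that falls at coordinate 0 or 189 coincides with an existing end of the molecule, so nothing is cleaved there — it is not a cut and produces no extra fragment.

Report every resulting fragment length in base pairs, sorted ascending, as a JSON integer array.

[1,2,2,2,4,4,4,4,5,5,5,6,7,8,11,11,13,13,14,14,15,18,21]

Per-enzyme occurrences:
  QalIII (ATCA, off=1): starts [0, 16, 46, 66, 113, 153, 175, 180, 184] → cuts [1, 17, 47, 67, 114, 154, 176, 181, 185]
  BxoIX (CATTTT, off=6): starts [48, 76, 91, 146] → cuts [54, 82, 97, 152]
  FykIII (CTAAATAT, off=2): starts [40, 82, 166] → cuts [42, 84, 168]
  HnxVI (CAAA, off=1): starts [11, 20, 107, 115, 119, 133] → cuts [12, 21, 108, 116, 120, 134]

All cut coordinates (distinct, sorted): [1, 12, 17, 21, 42, 47, 54, 67, 82, 84, 97, 108, 114, 116, 120, 134, 152, 154, 168, 176, 181, 185]

Fragments:
  [0,1): 1 bp
  [1,12): 11 bp
  [12,17): 5 bp
  [17,21): 4 bp
  [21,42): 21 bp
  [42,47): 5 bp
  [47,54): 7 bp
  [54,67): 13 bp
  [67,82): 15 bp
  [82,84): 2 bp
  [84,97): 13 bp
  [97,108): 11 bp
  [108,114): 6 bp
  [114,116): 2 bp
  [116,120): 4 bp
  [120,134): 14 bp
  [134,152): 18 bp
  [152,154): 2 bp
  [154,168): 14 bp
  [168,176): 8 bp
  [176,181): 5 bp
  [181,185): 4 bp
  [185,189): 4 bp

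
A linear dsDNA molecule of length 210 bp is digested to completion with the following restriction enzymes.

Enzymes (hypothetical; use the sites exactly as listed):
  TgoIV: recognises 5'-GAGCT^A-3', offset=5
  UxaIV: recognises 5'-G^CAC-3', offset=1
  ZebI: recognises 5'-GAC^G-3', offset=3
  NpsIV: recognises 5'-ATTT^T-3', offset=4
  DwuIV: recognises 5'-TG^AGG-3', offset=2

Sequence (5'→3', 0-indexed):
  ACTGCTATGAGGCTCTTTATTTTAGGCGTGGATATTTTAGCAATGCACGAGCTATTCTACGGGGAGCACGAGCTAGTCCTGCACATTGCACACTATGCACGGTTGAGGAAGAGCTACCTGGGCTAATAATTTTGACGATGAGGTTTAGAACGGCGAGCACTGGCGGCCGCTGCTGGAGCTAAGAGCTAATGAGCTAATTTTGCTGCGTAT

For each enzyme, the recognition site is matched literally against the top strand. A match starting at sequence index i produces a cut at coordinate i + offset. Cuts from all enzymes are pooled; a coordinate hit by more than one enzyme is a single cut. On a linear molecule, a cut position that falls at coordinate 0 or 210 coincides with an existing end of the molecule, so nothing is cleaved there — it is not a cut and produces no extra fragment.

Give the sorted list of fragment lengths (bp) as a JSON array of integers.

[4,4,5,7,7,7,8,8,8,8,8,9,9,10,10,13,13,15,17,17,23]

Scan for sites:
  TgoIV GAGCTA/5: at [48, 69, 110, 175, 182, 190] ⇒ [53, 74, 115, 180, 187, 195]
  UxaIV GCAC/1: at [44, 65, 80, 87, 96, 156] ⇒ [45, 66, 81, 88, 97, 157]
  ZebI GACG/3: at [133] ⇒ [136]
  NpsIV ATTTT/4: at [18, 33, 128, 196] ⇒ [22, 37, 132, 200]
  DwuIV TGAGG/2: at [7, 103, 138] ⇒ [9, 105, 140]

All cut coordinates (distinct, sorted): [9, 22, 37, 45, 53, 66, 74, 81, 88, 97, 105, 115, 132, 136, 140, 157, 180, 187, 195, 200]

Fragments:
  [0,9): 9 bp
  [9,22): 13 bp
  [22,37): 15 bp
  [37,45): 8 bp
  [45,53): 8 bp
  [53,66): 13 bp
  [66,74): 8 bp
  [74,81): 7 bp
  [81,88): 7 bp
  [88,97): 9 bp
  [97,105): 8 bp
  [105,115): 10 bp
  [115,132): 17 bp
  [132,136): 4 bp
  [136,140): 4 bp
  [140,157): 17 bp
  [157,180): 23 bp
  [180,187): 7 bp
  [187,195): 8 bp
  [195,200): 5 bp
  [200,210): 10 bp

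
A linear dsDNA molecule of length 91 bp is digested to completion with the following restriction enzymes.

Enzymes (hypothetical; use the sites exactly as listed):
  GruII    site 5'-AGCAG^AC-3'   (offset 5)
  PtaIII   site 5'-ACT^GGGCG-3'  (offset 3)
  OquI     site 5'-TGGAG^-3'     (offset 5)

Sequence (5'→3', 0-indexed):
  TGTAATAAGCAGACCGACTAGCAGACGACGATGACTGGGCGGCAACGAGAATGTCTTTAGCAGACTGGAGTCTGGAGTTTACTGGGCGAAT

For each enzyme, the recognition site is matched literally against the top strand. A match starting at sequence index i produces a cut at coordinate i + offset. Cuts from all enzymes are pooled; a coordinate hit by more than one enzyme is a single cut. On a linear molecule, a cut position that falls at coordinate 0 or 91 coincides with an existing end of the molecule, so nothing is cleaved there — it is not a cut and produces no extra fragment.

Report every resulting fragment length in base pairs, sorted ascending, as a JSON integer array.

Site scan:
  GruII AGCAGAC/5: at [7, 19, 58] ⇒ [12, 24, 63]
  PtaIII ACTGGGCG/3: at [33, 80] ⇒ [36, 83]
  OquI TGGAG/5: at [65, 72] ⇒ [70, 77]

All cut coordinates (distinct, sorted): [12, 24, 36, 63, 70, 77, 83]

Fragments:
  [0,12): 12 bp
  [12,24): 12 bp
  [24,36): 12 bp
  [36,63): 27 bp
  [63,70): 7 bp
  [70,77): 7 bp
  [77,83): 6 bp
  [83,91): 8 bp

[6,7,7,8,12,12,12,27]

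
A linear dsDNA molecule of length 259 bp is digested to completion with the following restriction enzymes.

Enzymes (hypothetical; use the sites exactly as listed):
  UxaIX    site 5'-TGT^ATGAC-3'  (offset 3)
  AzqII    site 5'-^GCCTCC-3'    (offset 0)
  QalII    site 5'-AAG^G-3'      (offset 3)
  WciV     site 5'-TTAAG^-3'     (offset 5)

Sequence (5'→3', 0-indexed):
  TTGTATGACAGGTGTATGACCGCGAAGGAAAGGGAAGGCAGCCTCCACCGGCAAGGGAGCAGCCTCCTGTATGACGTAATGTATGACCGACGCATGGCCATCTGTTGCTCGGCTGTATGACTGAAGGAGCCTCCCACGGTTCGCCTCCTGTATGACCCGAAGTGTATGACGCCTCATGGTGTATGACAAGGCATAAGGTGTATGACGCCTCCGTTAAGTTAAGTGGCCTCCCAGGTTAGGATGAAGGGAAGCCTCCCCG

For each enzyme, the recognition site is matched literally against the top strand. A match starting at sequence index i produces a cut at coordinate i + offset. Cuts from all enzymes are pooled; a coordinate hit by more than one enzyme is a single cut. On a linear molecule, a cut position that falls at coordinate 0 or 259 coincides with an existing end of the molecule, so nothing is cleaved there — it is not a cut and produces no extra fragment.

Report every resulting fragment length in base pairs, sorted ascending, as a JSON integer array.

[2,2,3,4,4,4,5,5,5,5,6,7,8,9,9,9,10,11,12,12,12,14,14,15,17,21,34]

Per-enzyme occurrences:
  UxaIX (TGTATGAC, off=3): starts [1, 12, 67, 79, 113, 148, 162, 179, 198] → cuts [4, 15, 70, 82, 116, 151, 165, 182, 201]
  AzqII (GCCTCC, off=0): starts [40, 61, 128, 142, 206, 225, 250] → cuts [40, 61, 128, 142, 206, 225, 250]
  QalII (AAGG, off=3): starts [24, 29, 34, 52, 123, 187, 194, 243] → cuts [27, 32, 37, 55, 126, 190, 197, 246]
  WciV (TTAAG, off=5): starts [213, 218] → cuts [218, 223]

Pooled cuts: [4, 15, 27, 32, 37, 40, 55, 61, 70, 82, 116, 126, 128, 142, 151, 165, 182, 190, 197, 201, 206, 218, 223, 225, 246, 250]

Fragments:
  [0,4): 4 bp
  [4,15): 11 bp
  [15,27): 12 bp
  [27,32): 5 bp
  [32,37): 5 bp
  [37,40): 3 bp
  [40,55): 15 bp
  [55,61): 6 bp
  [61,70): 9 bp
  [70,82): 12 bp
  [82,116): 34 bp
  [116,126): 10 bp
  [126,128): 2 bp
  [128,142): 14 bp
  [142,151): 9 bp
  [151,165): 14 bp
  [165,182): 17 bp
  [182,190): 8 bp
  [190,197): 7 bp
  [197,201): 4 bp
  [201,206): 5 bp
  [206,218): 12 bp
  [218,223): 5 bp
  [223,225): 2 bp
  [225,246): 21 bp
  [246,250): 4 bp
  [250,259): 9 bp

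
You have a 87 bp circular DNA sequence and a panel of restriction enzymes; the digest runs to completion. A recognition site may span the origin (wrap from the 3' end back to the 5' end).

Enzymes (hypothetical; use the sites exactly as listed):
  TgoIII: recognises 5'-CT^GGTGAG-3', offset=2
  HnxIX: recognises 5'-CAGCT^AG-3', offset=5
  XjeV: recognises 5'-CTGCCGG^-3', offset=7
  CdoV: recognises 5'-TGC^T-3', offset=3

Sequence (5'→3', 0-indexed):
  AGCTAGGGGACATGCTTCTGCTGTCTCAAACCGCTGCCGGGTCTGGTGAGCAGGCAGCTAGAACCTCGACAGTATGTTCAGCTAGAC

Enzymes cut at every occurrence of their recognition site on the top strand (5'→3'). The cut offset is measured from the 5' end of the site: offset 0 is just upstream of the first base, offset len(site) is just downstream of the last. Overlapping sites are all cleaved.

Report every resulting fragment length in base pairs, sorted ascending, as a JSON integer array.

[4,6,8,11,15,19,24]

Site scan:
  TgoIII CTGGTGAG/2: at [42] ⇒ [44]
  HnxIX CAGCTAG/5: at [54, 78, 86] ⇒ [4, 59, 83]
  XjeV CTGCCGG/7: at [33] ⇒ [40]
  CdoV TGCT/3: at [12, 18] ⇒ [15, 21]

Pooled cuts: [4, 15, 21, 40, 44, 59, 83]

Fragments:
  4→15: 11 bp
  15→21: 6 bp
  21→40: 19 bp
  40→44: 4 bp
  44→59: 15 bp
  59→83: 24 bp
  83→4 (wrap): 87-83+4 = 8 bp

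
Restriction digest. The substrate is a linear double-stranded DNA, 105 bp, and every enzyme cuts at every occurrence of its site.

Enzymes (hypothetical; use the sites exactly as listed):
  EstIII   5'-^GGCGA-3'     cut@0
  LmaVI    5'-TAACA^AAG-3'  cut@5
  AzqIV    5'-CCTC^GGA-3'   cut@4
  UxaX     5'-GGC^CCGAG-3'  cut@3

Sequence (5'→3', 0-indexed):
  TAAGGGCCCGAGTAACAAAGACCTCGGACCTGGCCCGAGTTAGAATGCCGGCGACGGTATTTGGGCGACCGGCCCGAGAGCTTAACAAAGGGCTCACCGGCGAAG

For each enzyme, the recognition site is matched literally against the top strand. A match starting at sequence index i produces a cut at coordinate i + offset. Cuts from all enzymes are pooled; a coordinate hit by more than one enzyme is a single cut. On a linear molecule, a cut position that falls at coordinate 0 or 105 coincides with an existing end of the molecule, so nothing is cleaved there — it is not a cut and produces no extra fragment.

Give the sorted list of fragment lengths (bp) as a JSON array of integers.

[7,7,8,9,10,10,11,14,14,15]

Per-enzyme occurrences:
  EstIII (GGCGA, off=0): starts [49, 63, 98] → cuts [49, 63, 98]
  LmaVI (TAACAAAG, off=5): starts [12, 82] → cuts [17, 87]
  AzqIV (CCTCGGA, off=4): starts [21] → cuts [25]
  UxaX (GGCCCGAG, off=3): starts [4, 31, 70] → cuts [7, 34, 73]

All cut coordinates (distinct, sorted): [7, 17, 25, 34, 49, 63, 73, 87, 98]

Fragment lengths:
  [0,7): 7 bp
  [7,17): 10 bp
  [17,25): 8 bp
  [25,34): 9 bp
  [34,49): 15 bp
  [49,63): 14 bp
  [63,73): 10 bp
  [73,87): 14 bp
  [87,98): 11 bp
  [98,105): 7 bp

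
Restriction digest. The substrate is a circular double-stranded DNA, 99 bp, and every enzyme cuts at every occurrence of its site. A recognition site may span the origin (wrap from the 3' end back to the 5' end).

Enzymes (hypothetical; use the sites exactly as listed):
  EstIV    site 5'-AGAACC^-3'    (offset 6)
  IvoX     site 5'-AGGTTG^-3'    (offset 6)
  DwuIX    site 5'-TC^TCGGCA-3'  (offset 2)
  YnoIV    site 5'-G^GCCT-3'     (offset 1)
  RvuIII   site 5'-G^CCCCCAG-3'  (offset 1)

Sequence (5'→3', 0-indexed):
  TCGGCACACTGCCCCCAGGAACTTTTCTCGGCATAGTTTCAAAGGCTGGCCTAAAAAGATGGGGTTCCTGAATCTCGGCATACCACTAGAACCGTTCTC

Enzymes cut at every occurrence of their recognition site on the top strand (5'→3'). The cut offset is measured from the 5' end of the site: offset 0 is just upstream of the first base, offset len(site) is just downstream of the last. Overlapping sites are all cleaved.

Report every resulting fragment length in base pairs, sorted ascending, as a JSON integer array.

[6,11,16,19,21,26]

Per-enzyme occurrences:
  EstIV (AGAACC, off=6): starts [87] → cuts [93]
  IvoX (AGGTTG, off=6): no sites
  DwuIX (TCTCGGCA, off=2): starts [25, 72, 97] → cuts [0, 27, 74]
  YnoIV (GGCCT, off=1): starts [47] → cuts [48]
  RvuIII (GCCCCCAG, off=1): starts [10] → cuts [11]

Pooled cuts: [0, 11, 27, 48, 74, 93]

Fragment lengths:
  0→11: 11 bp
  11→27: 16 bp
  27→48: 21 bp
  48→74: 26 bp
  74→93: 19 bp
  93→0 (wrap): 99-93+0 = 6 bp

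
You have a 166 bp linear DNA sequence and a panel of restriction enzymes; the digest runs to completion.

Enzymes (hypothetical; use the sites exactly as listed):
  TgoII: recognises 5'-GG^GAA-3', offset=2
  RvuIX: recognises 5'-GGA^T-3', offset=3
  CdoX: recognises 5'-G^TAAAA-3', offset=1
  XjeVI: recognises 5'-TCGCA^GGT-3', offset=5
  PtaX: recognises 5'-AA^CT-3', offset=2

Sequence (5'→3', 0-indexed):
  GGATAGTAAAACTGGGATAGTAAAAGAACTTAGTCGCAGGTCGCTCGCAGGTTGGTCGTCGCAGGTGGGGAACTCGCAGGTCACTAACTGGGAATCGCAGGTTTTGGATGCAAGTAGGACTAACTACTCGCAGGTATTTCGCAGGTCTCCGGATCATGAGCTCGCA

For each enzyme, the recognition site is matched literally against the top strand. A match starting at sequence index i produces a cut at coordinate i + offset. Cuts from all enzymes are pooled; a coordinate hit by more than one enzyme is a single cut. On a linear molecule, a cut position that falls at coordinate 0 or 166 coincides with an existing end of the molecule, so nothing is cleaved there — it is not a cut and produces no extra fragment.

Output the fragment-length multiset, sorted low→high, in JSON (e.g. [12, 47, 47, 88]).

Scan for sites:
  TgoII (GGGAA, off=2): starts [67, 89] → cuts [69, 91]
  RvuIX (GGAT, off=3): starts [0, 14, 105, 150] → cuts [3, 17, 108, 153]
  CdoX (GTAAAA, off=1): starts [5, 19] → cuts [6, 20]
  XjeVI (TCGCAGGT, off=5): starts [33, 44, 58, 73, 94, 127, 138] → cuts [38, 49, 63, 78, 99, 132, 143]
  PtaX (AACT, off=2): starts [9, 26, 70, 85, 121] → cuts [11, 28, 72, 87, 123]

All cut coordinates (distinct, sorted): [3, 6, 11, 17, 20, 28, 38, 49, 63, 69, 72, 78, 87, 91, 99, 108, 123, 132, 143, 153]

Fragments:
  [0,3): 3 bp
  [3,6): 3 bp
  [6,11): 5 bp
  [11,17): 6 bp
  [17,20): 3 bp
  [20,28): 8 bp
  [28,38): 10 bp
  [38,49): 11 bp
  [49,63): 14 bp
  [63,69): 6 bp
  [69,72): 3 bp
  [72,78): 6 bp
  [78,87): 9 bp
  [87,91): 4 bp
  [91,99): 8 bp
  [99,108): 9 bp
  [108,123): 15 bp
  [123,132): 9 bp
  [132,143): 11 bp
  [143,153): 10 bp
  [153,166): 13 bp

[3,3,3,3,4,5,6,6,6,8,8,9,9,9,10,10,11,11,13,14,15]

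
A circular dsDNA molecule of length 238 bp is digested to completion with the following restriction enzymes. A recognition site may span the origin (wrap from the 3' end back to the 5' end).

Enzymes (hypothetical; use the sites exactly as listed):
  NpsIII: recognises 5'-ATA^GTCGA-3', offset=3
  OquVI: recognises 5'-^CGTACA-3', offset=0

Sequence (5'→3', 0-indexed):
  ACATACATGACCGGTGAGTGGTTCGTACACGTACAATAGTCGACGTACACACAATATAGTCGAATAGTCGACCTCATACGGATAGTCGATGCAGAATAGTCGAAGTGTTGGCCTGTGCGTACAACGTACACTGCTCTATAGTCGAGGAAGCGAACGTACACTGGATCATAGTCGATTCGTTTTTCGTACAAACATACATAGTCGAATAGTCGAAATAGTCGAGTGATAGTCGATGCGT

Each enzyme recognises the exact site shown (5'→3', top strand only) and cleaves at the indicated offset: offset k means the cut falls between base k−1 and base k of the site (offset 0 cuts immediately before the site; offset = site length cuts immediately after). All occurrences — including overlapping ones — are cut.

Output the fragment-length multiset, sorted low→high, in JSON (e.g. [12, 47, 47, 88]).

[5,6,7,7,8,8,9,9,11,14,14,14,15,16,16,16,18,19,26]

Per-enzyme occurrences:
  NpsIII ATAGTCGA/3: at [35, 55, 63, 81, 95, 137, 167, 197, 205, 214, 225] ⇒ [38, 58, 66, 84, 98, 140, 170, 200, 208, 217, 228]
  OquVI CGTACA/0: at [23, 29, 43, 117, 124, 154, 184, 235] ⇒ [23, 29, 43, 117, 124, 154, 184, 235]

Pooled cuts: [23, 29, 38, 43, 58, 66, 84, 98, 117, 124, 140, 154, 170, 184, 200, 208, 217, 228, 235]

Fragments:
  23→29: 6 bp
  29→38: 9 bp
  38→43: 5 bp
  43→58: 15 bp
  58→66: 8 bp
  66→84: 18 bp
  84→98: 14 bp
  98→117: 19 bp
  117→124: 7 bp
  124→140: 16 bp
  140→154: 14 bp
  154→170: 16 bp
  170→184: 14 bp
  184→200: 16 bp
  200→208: 8 bp
  208→217: 9 bp
  217→228: 11 bp
  228→235: 7 bp
  235→23 (wrap): 238-235+23 = 26 bp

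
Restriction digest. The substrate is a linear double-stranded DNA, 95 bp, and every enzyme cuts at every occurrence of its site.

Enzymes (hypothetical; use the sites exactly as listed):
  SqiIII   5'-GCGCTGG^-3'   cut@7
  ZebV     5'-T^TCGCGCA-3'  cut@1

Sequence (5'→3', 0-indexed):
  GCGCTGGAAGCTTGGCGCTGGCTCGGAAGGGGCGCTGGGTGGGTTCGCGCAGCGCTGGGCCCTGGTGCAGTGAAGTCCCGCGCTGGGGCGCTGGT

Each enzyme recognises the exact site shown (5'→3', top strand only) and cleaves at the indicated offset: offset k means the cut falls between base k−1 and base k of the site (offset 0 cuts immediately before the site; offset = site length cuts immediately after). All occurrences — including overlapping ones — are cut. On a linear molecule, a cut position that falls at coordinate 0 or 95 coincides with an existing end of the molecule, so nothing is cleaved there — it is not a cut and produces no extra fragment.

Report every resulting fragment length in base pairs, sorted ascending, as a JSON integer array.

Per-enzyme occurrences:
  SqiIII (GCGCTGG, off=7): starts [0, 14, 31, 51, 79, 87] → cuts [7, 21, 38, 58, 86, 94]
  ZebV (TTCGCGCA, off=1): starts [43] → cuts [44]

Pooled cuts: [7, 21, 38, 44, 58, 86, 94]

Fragment lengths:
  [0,7): 7 bp
  [7,21): 14 bp
  [21,38): 17 bp
  [38,44): 6 bp
  [44,58): 14 bp
  [58,86): 28 bp
  [86,94): 8 bp
  [94,95): 1 bp

[1,6,7,8,14,14,17,28]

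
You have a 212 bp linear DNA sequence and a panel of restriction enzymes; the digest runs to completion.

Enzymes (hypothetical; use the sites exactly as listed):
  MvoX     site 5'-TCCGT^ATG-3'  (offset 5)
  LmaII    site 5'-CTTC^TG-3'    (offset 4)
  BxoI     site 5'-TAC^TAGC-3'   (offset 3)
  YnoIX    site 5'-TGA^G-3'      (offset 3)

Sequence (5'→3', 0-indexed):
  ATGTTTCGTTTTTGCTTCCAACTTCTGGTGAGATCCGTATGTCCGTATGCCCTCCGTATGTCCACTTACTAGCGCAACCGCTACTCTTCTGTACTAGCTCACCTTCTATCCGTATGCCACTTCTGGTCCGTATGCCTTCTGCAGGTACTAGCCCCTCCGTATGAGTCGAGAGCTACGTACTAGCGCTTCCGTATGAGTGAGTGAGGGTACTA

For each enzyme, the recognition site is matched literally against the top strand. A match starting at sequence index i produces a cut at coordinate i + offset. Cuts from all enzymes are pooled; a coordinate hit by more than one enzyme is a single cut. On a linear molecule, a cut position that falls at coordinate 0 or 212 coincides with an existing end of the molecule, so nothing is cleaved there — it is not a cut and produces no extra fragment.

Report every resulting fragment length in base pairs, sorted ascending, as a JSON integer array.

[4,4,4,4,5,6,7,8,8,8,8,9,10,11,12,12,12,16,19,20,25]

Per-enzyme occurrences:
  MvoX TCCGTATG/5: at [33, 41, 52, 108, 126, 155, 187] ⇒ [38, 46, 57, 113, 131, 160, 192]
  LmaII CTTCTG/4: at [21, 85, 119, 135] ⇒ [25, 89, 123, 139]
  BxoI TACTAGC/3: at [66, 91, 145, 177] ⇒ [69, 94, 148, 180]
  YnoIX TGAG/3: at [28, 161, 193, 197, 201] ⇒ [31, 164, 196, 200, 204]

Pooled cuts: [25, 31, 38, 46, 57, 69, 89, 94, 113, 123, 131, 139, 148, 160, 164, 180, 192, 196, 200, 204]

Fragments:
  [0,25): 25 bp
  [25,31): 6 bp
  [31,38): 7 bp
  [38,46): 8 bp
  [46,57): 11 bp
  [57,69): 12 bp
  [69,89): 20 bp
  [89,94): 5 bp
  [94,113): 19 bp
  [113,123): 10 bp
  [123,131): 8 bp
  [131,139): 8 bp
  [139,148): 9 bp
  [148,160): 12 bp
  [160,164): 4 bp
  [164,180): 16 bp
  [180,192): 12 bp
  [192,196): 4 bp
  [196,200): 4 bp
  [200,204): 4 bp
  [204,212): 8 bp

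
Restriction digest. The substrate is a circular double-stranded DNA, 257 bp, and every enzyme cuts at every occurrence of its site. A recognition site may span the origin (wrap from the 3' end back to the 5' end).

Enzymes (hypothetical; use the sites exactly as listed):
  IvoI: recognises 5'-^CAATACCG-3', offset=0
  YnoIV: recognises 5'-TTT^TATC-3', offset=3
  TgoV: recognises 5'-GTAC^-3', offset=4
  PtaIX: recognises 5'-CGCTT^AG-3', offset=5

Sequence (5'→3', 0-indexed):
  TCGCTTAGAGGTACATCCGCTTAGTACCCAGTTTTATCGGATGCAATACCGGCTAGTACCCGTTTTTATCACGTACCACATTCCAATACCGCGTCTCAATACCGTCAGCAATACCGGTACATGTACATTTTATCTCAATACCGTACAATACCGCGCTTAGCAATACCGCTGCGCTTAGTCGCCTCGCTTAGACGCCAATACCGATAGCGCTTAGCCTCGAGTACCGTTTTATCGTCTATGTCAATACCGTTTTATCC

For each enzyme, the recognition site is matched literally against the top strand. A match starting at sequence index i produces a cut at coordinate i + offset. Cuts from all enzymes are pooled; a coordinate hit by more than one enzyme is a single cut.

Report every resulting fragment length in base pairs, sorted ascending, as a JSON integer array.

[1,2,4,5,5,5,6,6,7,7,7,8,8,9,10,10,11,11,12,12,12,12,12,13,13,16,16,17]

Site scan:
  IvoI (CAATACCG, off=0): starts [43, 83, 96, 108, 135, 145, 160, 195, 241] → cuts [43, 83, 96, 108, 135, 145, 160, 195, 241]
  YnoIV (TTTTATC, off=3): starts [31, 63, 127, 226, 249] → cuts [34, 66, 130, 229, 252]
  TgoV (GTAC, off=4): starts [10, 23, 55, 72, 116, 122, 142, 220] → cuts [14, 27, 59, 76, 120, 126, 146, 224]
  PtaIX (CGCTTAG, off=5): starts [1, 17, 153, 171, 184, 207] → cuts [6, 22, 158, 176, 189, 212]

All cut coordinates (distinct, sorted): [6, 14, 22, 27, 34, 43, 59, 66, 76, 83, 96, 108, 120, 126, 130, 135, 145, 146, 158, 160, 176, 189, 195, 212, 224, 229, 241, 252]

Fragments:
  6→14: 8 bp
  14→22: 8 bp
  22→27: 5 bp
  27→34: 7 bp
  34→43: 9 bp
  43→59: 16 bp
  59→66: 7 bp
  66→76: 10 bp
  76→83: 7 bp
  83→96: 13 bp
  96→108: 12 bp
  108→120: 12 bp
  120→126: 6 bp
  126→130: 4 bp
  130→135: 5 bp
  135→145: 10 bp
  145→146: 1 bp
  146→158: 12 bp
  158→160: 2 bp
  160→176: 16 bp
  176→189: 13 bp
  189→195: 6 bp
  195→212: 17 bp
  212→224: 12 bp
  224→229: 5 bp
  229→241: 12 bp
  241→252: 11 bp
  252→6 (wrap): 257-252+6 = 11 bp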